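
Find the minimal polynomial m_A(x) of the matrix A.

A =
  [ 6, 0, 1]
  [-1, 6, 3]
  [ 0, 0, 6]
x^3 - 18*x^2 + 108*x - 216

The characteristic polynomial is χ_A(x) = (x - 6)^3, so the eigenvalues are known. The minimal polynomial is
  m_A(x) = Π_λ (x − λ)^{k_λ}
where k_λ is the size of the *largest* Jordan block for λ (equivalently, the smallest k with (A − λI)^k v = 0 for every generalised eigenvector v of λ).

  λ = 6: largest Jordan block has size 3, contributing (x − 6)^3

So m_A(x) = (x - 6)^3 = x^3 - 18*x^2 + 108*x - 216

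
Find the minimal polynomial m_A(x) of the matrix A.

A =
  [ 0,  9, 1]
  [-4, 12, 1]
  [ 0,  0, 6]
x^3 - 18*x^2 + 108*x - 216

The characteristic polynomial is χ_A(x) = (x - 6)^3, so the eigenvalues are known. The minimal polynomial is
  m_A(x) = Π_λ (x − λ)^{k_λ}
where k_λ is the size of the *largest* Jordan block for λ (equivalently, the smallest k with (A − λI)^k v = 0 for every generalised eigenvector v of λ).

  λ = 6: largest Jordan block has size 3, contributing (x − 6)^3

So m_A(x) = (x - 6)^3 = x^3 - 18*x^2 + 108*x - 216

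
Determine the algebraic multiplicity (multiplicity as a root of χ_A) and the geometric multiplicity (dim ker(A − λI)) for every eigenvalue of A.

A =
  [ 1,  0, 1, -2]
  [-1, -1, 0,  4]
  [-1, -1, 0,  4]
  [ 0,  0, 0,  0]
λ = 0: alg = 4, geom = 2

Step 1 — factor the characteristic polynomial to read off the algebraic multiplicities:
  χ_A(x) = x^4

Step 2 — compute geometric multiplicities via the rank-nullity identity g(λ) = n − rank(A − λI):
  rank(A − (0)·I) = 2, so dim ker(A − (0)·I) = n − 2 = 2

Summary:
  λ = 0: algebraic multiplicity = 4, geometric multiplicity = 2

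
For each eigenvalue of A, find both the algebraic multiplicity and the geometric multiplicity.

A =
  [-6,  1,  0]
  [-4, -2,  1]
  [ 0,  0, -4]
λ = -4: alg = 3, geom = 1

Step 1 — factor the characteristic polynomial to read off the algebraic multiplicities:
  χ_A(x) = (x + 4)^3

Step 2 — compute geometric multiplicities via the rank-nullity identity g(λ) = n − rank(A − λI):
  rank(A − (-4)·I) = 2, so dim ker(A − (-4)·I) = n − 2 = 1

Summary:
  λ = -4: algebraic multiplicity = 3, geometric multiplicity = 1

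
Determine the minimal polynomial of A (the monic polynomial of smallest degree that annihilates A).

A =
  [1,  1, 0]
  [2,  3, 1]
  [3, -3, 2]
x^3 - 6*x^2 + 12*x - 8

The characteristic polynomial is χ_A(x) = (x - 2)^3, so the eigenvalues are known. The minimal polynomial is
  m_A(x) = Π_λ (x − λ)^{k_λ}
where k_λ is the size of the *largest* Jordan block for λ (equivalently, the smallest k with (A − λI)^k v = 0 for every generalised eigenvector v of λ).

  λ = 2: largest Jordan block has size 3, contributing (x − 2)^3

So m_A(x) = (x - 2)^3 = x^3 - 6*x^2 + 12*x - 8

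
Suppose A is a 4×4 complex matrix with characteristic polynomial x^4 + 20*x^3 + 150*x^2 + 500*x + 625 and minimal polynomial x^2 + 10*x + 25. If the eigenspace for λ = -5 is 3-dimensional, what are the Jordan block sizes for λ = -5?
Block sizes for λ = -5: [2, 1, 1]

Step 1 — from the characteristic polynomial, algebraic multiplicity of λ = -5 is 4. From dim ker(A − (-5)·I) = 3, there are exactly 3 Jordan blocks for λ = -5.
Step 2 — from the minimal polynomial, the factor (x + 5)^2 tells us the largest block for λ = -5 has size 2.
Step 3 — with total size 4, 3 blocks, and largest block 2, the block sizes (in nonincreasing order) are [2, 1, 1].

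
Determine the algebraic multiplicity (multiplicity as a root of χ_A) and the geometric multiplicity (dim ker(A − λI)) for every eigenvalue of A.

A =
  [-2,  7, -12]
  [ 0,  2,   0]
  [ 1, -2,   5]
λ = 1: alg = 1, geom = 1; λ = 2: alg = 2, geom = 1

Step 1 — factor the characteristic polynomial to read off the algebraic multiplicities:
  χ_A(x) = (x - 2)^2*(x - 1)

Step 2 — compute geometric multiplicities via the rank-nullity identity g(λ) = n − rank(A − λI):
  rank(A − (1)·I) = 2, so dim ker(A − (1)·I) = n − 2 = 1
  rank(A − (2)·I) = 2, so dim ker(A − (2)·I) = n − 2 = 1

Summary:
  λ = 1: algebraic multiplicity = 1, geometric multiplicity = 1
  λ = 2: algebraic multiplicity = 2, geometric multiplicity = 1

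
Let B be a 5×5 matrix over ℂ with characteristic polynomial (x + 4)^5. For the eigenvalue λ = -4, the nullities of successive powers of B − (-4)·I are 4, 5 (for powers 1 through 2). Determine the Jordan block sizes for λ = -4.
Block sizes for λ = -4: [2, 1, 1, 1]

From the dimensions of kernels of powers, the number of Jordan blocks of size at least j is d_j − d_{j−1} where d_j = dim ker(N^j) (with d_0 = 0). Computing the differences gives [4, 1].
The number of blocks of size exactly k is (#blocks of size ≥ k) − (#blocks of size ≥ k + 1), so the partition is: 3 block(s) of size 1, 1 block(s) of size 2.
In nonincreasing order the block sizes are [2, 1, 1, 1].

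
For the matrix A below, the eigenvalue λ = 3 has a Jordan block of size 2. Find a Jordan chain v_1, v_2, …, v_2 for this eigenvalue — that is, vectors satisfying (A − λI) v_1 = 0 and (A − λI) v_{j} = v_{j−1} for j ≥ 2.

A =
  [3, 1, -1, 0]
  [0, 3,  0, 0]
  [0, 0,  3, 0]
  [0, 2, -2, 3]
A Jordan chain for λ = 3 of length 2:
v_1 = (1, 0, 0, 2)ᵀ
v_2 = (0, 1, 0, 0)ᵀ

Let N = A − (3)·I. We want v_2 with N^2 v_2 = 0 but N^1 v_2 ≠ 0; then v_{j-1} := N · v_j for j = 2, …, 2.

Pick v_2 = (0, 1, 0, 0)ᵀ.
Then v_1 = N · v_2 = (1, 0, 0, 2)ᵀ.

Sanity check: (A − (3)·I) v_1 = (0, 0, 0, 0)ᵀ = 0. ✓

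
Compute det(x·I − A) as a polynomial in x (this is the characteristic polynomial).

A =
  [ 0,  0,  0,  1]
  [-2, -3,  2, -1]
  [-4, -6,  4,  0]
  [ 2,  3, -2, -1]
x^4

Expanding det(x·I − A) (e.g. by cofactor expansion or by noting that A is similar to its Jordan form J, which has the same characteristic polynomial as A) gives
  χ_A(x) = x^4
which factors as x^4. The eigenvalues (with algebraic multiplicities) are λ = 0 with multiplicity 4.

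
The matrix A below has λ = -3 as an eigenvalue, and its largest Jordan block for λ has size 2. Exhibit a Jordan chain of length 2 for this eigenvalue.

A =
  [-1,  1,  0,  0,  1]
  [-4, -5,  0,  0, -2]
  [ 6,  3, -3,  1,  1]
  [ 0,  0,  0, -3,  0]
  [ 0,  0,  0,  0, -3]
A Jordan chain for λ = -3 of length 2:
v_1 = (2, -4, 6, 0, 0)ᵀ
v_2 = (1, 0, 0, 0, 0)ᵀ

Let N = A − (-3)·I. We want v_2 with N^2 v_2 = 0 but N^1 v_2 ≠ 0; then v_{j-1} := N · v_j for j = 2, …, 2.

Pick v_2 = (1, 0, 0, 0, 0)ᵀ.
Then v_1 = N · v_2 = (2, -4, 6, 0, 0)ᵀ.

Sanity check: (A − (-3)·I) v_1 = (0, 0, 0, 0, 0)ᵀ = 0. ✓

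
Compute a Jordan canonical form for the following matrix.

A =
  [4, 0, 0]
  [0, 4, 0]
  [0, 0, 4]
J_1(4) ⊕ J_1(4) ⊕ J_1(4)

The characteristic polynomial is
  det(x·I − A) = x^3 - 12*x^2 + 48*x - 64 = (x - 4)^3

Eigenvalues and multiplicities (the geometric multiplicity of λ is n − rank(A − λI), which equals the number of Jordan blocks for λ):
  λ = 4: algebraic multiplicity = 3, geometric multiplicity = 3

Determining the block sizes for each eigenvalue:
  λ = 4: gm = am = 3, so every block has size 1 → block sizes [1, 1, 1]

Assembling the blocks gives a Jordan form
J =
  [4, 0, 0]
  [0, 4, 0]
  [0, 0, 4]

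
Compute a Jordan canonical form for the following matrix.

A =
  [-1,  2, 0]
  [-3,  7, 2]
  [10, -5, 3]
J_3(3)

The characteristic polynomial is
  det(x·I − A) = x^3 - 9*x^2 + 27*x - 27 = (x - 3)^3

Eigenvalues and multiplicities (the geometric multiplicity of λ is n − rank(A − λI), which equals the number of Jordan blocks for λ):
  λ = 3: algebraic multiplicity = 3, geometric multiplicity = 1

Determining the block sizes for each eigenvalue:
  λ = 3: one block (gm = 1), so the single block has size am = 3 → block sizes [3]

Assembling the blocks gives a Jordan form
J =
  [3, 1, 0]
  [0, 3, 1]
  [0, 0, 3]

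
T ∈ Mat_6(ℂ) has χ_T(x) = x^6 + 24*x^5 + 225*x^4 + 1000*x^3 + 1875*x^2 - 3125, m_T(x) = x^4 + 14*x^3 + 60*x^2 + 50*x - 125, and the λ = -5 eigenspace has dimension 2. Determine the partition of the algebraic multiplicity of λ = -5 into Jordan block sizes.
Block sizes for λ = -5: [3, 2]

Step 1 — from the characteristic polynomial, algebraic multiplicity of λ = -5 is 5. From dim ker(T − (-5)·I) = 2, there are exactly 2 Jordan blocks for λ = -5.
Step 2 — from the minimal polynomial, the factor (x + 5)^3 tells us the largest block for λ = -5 has size 3.
Step 3 — with total size 5, 2 blocks, and largest block 3, the block sizes (in nonincreasing order) are [3, 2].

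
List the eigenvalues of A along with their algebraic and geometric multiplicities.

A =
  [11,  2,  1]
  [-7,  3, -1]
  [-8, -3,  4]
λ = 6: alg = 3, geom = 1

Step 1 — factor the characteristic polynomial to read off the algebraic multiplicities:
  χ_A(x) = (x - 6)^3

Step 2 — compute geometric multiplicities via the rank-nullity identity g(λ) = n − rank(A − λI):
  rank(A − (6)·I) = 2, so dim ker(A − (6)·I) = n − 2 = 1

Summary:
  λ = 6: algebraic multiplicity = 3, geometric multiplicity = 1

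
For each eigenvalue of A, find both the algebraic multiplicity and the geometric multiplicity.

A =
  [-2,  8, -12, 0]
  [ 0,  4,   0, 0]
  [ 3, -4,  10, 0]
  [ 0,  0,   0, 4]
λ = 4: alg = 4, geom = 3

Step 1 — factor the characteristic polynomial to read off the algebraic multiplicities:
  χ_A(x) = (x - 4)^4

Step 2 — compute geometric multiplicities via the rank-nullity identity g(λ) = n − rank(A − λI):
  rank(A − (4)·I) = 1, so dim ker(A − (4)·I) = n − 1 = 3

Summary:
  λ = 4: algebraic multiplicity = 4, geometric multiplicity = 3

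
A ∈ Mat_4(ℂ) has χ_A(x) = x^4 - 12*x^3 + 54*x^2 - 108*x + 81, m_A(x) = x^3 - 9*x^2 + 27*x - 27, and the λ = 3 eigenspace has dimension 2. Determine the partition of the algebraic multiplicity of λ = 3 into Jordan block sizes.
Block sizes for λ = 3: [3, 1]

Step 1 — from the characteristic polynomial, algebraic multiplicity of λ = 3 is 4. From dim ker(A − (3)·I) = 2, there are exactly 2 Jordan blocks for λ = 3.
Step 2 — from the minimal polynomial, the factor (x − 3)^3 tells us the largest block for λ = 3 has size 3.
Step 3 — with total size 4, 2 blocks, and largest block 3, the block sizes (in nonincreasing order) are [3, 1].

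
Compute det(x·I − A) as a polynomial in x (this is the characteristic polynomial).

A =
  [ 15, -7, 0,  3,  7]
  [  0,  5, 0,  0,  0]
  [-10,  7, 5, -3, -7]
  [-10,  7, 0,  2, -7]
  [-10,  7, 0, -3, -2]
x^5 - 25*x^4 + 250*x^3 - 1250*x^2 + 3125*x - 3125

Expanding det(x·I − A) (e.g. by cofactor expansion or by noting that A is similar to its Jordan form J, which has the same characteristic polynomial as A) gives
  χ_A(x) = x^5 - 25*x^4 + 250*x^3 - 1250*x^2 + 3125*x - 3125
which factors as (x - 5)^5. The eigenvalues (with algebraic multiplicities) are λ = 5 with multiplicity 5.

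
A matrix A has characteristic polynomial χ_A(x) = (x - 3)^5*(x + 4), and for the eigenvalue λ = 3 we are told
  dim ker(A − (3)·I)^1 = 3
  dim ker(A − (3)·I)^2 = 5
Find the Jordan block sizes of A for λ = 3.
Block sizes for λ = 3: [2, 2, 1]

From the dimensions of kernels of powers, the number of Jordan blocks of size at least j is d_j − d_{j−1} where d_j = dim ker(N^j) (with d_0 = 0). Computing the differences gives [3, 2].
The number of blocks of size exactly k is (#blocks of size ≥ k) − (#blocks of size ≥ k + 1), so the partition is: 1 block(s) of size 1, 2 block(s) of size 2.
In nonincreasing order the block sizes are [2, 2, 1].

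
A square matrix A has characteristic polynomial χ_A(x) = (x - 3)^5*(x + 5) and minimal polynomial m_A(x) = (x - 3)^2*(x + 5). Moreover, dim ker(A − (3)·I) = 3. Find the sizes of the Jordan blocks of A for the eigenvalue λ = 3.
Block sizes for λ = 3: [2, 2, 1]

Step 1 — from the characteristic polynomial, algebraic multiplicity of λ = 3 is 5. From dim ker(A − (3)·I) = 3, there are exactly 3 Jordan blocks for λ = 3.
Step 2 — from the minimal polynomial, the factor (x − 3)^2 tells us the largest block for λ = 3 has size 2.
Step 3 — with total size 5, 3 blocks, and largest block 2, the block sizes (in nonincreasing order) are [2, 2, 1].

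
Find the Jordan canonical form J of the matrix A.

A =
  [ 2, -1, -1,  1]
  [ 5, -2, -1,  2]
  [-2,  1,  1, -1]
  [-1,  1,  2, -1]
J_2(0) ⊕ J_2(0)

The characteristic polynomial is
  det(x·I − A) = x^4

Eigenvalues and multiplicities (the geometric multiplicity of λ is n − rank(A − λI), which equals the number of Jordan blocks for λ):
  λ = 0: algebraic multiplicity = 4, geometric multiplicity = 2

Determining the block sizes for each eigenvalue:
  λ = 0: with am = 4 and gm = 2, the partition is not yet determined (e.g. several partitions of 4 into 2 parts exist). Let N = A − (0)·I. Computing rank(N^1) = 2, rank(N^2) = 0; the number of blocks of size ≥ j is rank(N^{j−1}) − rank(N^j), giving [2, 2]. So we have 2 block(s) of size 2 → block sizes [2, 2]

Assembling the blocks gives a Jordan form
J =
  [0, 1, 0, 0]
  [0, 0, 0, 0]
  [0, 0, 0, 1]
  [0, 0, 0, 0]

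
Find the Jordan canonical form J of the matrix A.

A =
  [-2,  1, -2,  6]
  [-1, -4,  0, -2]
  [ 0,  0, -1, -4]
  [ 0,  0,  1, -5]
J_2(-3) ⊕ J_2(-3)

The characteristic polynomial is
  det(x·I − A) = x^4 + 12*x^3 + 54*x^2 + 108*x + 81 = (x + 3)^4

Eigenvalues and multiplicities (the geometric multiplicity of λ is n − rank(A − λI), which equals the number of Jordan blocks for λ):
  λ = -3: algebraic multiplicity = 4, geometric multiplicity = 2

Determining the block sizes for each eigenvalue:
  λ = -3: with am = 4 and gm = 2, the partition is not yet determined (e.g. several partitions of 4 into 2 parts exist). Let N = A − (-3)·I. Computing rank(N^1) = 2, rank(N^2) = 0; the number of blocks of size ≥ j is rank(N^{j−1}) − rank(N^j), giving [2, 2]. So we have 2 block(s) of size 2 → block sizes [2, 2]

Assembling the blocks gives a Jordan form
J =
  [-3,  1,  0,  0]
  [ 0, -3,  0,  0]
  [ 0,  0, -3,  1]
  [ 0,  0,  0, -3]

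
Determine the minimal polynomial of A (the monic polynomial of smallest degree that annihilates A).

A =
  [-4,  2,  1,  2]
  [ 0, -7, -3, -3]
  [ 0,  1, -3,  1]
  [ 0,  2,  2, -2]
x^3 + 12*x^2 + 48*x + 64

The characteristic polynomial is χ_A(x) = (x + 4)^4, so the eigenvalues are known. The minimal polynomial is
  m_A(x) = Π_λ (x − λ)^{k_λ}
where k_λ is the size of the *largest* Jordan block for λ (equivalently, the smallest k with (A − λI)^k v = 0 for every generalised eigenvector v of λ).

  λ = -4: largest Jordan block has size 3, contributing (x + 4)^3

So m_A(x) = (x + 4)^3 = x^3 + 12*x^2 + 48*x + 64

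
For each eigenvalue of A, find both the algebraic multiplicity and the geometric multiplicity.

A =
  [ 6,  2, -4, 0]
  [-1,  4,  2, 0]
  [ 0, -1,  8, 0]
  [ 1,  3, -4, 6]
λ = 6: alg = 4, geom = 2

Step 1 — factor the characteristic polynomial to read off the algebraic multiplicities:
  χ_A(x) = (x - 6)^4

Step 2 — compute geometric multiplicities via the rank-nullity identity g(λ) = n − rank(A − λI):
  rank(A − (6)·I) = 2, so dim ker(A − (6)·I) = n − 2 = 2

Summary:
  λ = 6: algebraic multiplicity = 4, geometric multiplicity = 2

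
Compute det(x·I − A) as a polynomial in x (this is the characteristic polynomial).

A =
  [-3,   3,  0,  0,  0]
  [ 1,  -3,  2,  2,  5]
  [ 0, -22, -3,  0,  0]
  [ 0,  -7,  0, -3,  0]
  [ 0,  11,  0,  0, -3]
x^5 + 15*x^4 + 90*x^3 + 270*x^2 + 405*x + 243

Expanding det(x·I − A) (e.g. by cofactor expansion or by noting that A is similar to its Jordan form J, which has the same characteristic polynomial as A) gives
  χ_A(x) = x^5 + 15*x^4 + 90*x^3 + 270*x^2 + 405*x + 243
which factors as (x + 3)^5. The eigenvalues (with algebraic multiplicities) are λ = -3 with multiplicity 5.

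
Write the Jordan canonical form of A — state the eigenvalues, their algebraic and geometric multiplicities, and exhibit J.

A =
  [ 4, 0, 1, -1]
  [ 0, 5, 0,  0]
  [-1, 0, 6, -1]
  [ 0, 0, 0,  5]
J_2(5) ⊕ J_1(5) ⊕ J_1(5)

The characteristic polynomial is
  det(x·I − A) = x^4 - 20*x^3 + 150*x^2 - 500*x + 625 = (x - 5)^4

Eigenvalues and multiplicities (the geometric multiplicity of λ is n − rank(A − λI), which equals the number of Jordan blocks for λ):
  λ = 5: algebraic multiplicity = 4, geometric multiplicity = 3

Determining the block sizes for each eigenvalue:
  λ = 5: 3 blocks summing to 4 forces exactly one block of size 2 and the rest size 1 → block sizes [2, 1, 1]

Assembling the blocks gives a Jordan form
J =
  [5, 1, 0, 0]
  [0, 5, 0, 0]
  [0, 0, 5, 0]
  [0, 0, 0, 5]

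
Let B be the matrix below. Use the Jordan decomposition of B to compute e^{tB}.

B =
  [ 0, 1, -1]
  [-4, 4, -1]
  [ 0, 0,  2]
e^{tB} =
  [-2*t*exp(2*t) + exp(2*t), t*exp(2*t), t^2*exp(2*t)/2 - t*exp(2*t)]
  [-4*t*exp(2*t), 2*t*exp(2*t) + exp(2*t), t^2*exp(2*t) - t*exp(2*t)]
  [0, 0, exp(2*t)]

Strategy: write B = P · J · P⁻¹ where J is a Jordan canonical form, so e^{tB} = P · e^{tJ} · P⁻¹, and e^{tJ} can be computed block-by-block.

B has Jordan form
J =
  [2, 1, 0]
  [0, 2, 1]
  [0, 0, 2]
(up to reordering of blocks).

Per-block formulas:
  For a 3×3 Jordan block J_3(2): exp(t · J_3(2)) = e^(2t)·(I + t·N + (t^2/2)·N^2), where N is the 3×3 nilpotent shift.

After assembling e^{tJ} and conjugating by P, we get:

e^{tB} =
  [-2*t*exp(2*t) + exp(2*t), t*exp(2*t), t^2*exp(2*t)/2 - t*exp(2*t)]
  [-4*t*exp(2*t), 2*t*exp(2*t) + exp(2*t), t^2*exp(2*t) - t*exp(2*t)]
  [0, 0, exp(2*t)]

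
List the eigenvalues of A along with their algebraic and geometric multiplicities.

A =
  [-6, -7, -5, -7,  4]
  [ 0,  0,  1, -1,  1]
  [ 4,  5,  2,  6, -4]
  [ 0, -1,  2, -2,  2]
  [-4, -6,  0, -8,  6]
λ = 0: alg = 5, geom = 2

Step 1 — factor the characteristic polynomial to read off the algebraic multiplicities:
  χ_A(x) = x^5

Step 2 — compute geometric multiplicities via the rank-nullity identity g(λ) = n − rank(A − λI):
  rank(A − (0)·I) = 3, so dim ker(A − (0)·I) = n − 3 = 2

Summary:
  λ = 0: algebraic multiplicity = 5, geometric multiplicity = 2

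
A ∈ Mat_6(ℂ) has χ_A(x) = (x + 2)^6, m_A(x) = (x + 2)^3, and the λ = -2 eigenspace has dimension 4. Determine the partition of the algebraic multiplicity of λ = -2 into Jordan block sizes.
Block sizes for λ = -2: [3, 1, 1, 1]

Step 1 — from the characteristic polynomial, algebraic multiplicity of λ = -2 is 6. From dim ker(A − (-2)·I) = 4, there are exactly 4 Jordan blocks for λ = -2.
Step 2 — from the minimal polynomial, the factor (x + 2)^3 tells us the largest block for λ = -2 has size 3.
Step 3 — with total size 6, 4 blocks, and largest block 3, the block sizes (in nonincreasing order) are [3, 1, 1, 1].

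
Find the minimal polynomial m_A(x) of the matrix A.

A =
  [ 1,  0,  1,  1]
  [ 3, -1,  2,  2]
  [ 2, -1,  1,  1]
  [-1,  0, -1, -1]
x^3

The characteristic polynomial is χ_A(x) = x^4, so the eigenvalues are known. The minimal polynomial is
  m_A(x) = Π_λ (x − λ)^{k_λ}
where k_λ is the size of the *largest* Jordan block for λ (equivalently, the smallest k with (A − λI)^k v = 0 for every generalised eigenvector v of λ).

  λ = 0: largest Jordan block has size 3, contributing (x − 0)^3

So m_A(x) = x^3 = x^3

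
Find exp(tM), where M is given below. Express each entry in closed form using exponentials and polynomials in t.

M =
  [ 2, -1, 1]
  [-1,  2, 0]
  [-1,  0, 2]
e^{tM} =
  [exp(2*t), -t*exp(2*t), t*exp(2*t)]
  [-t*exp(2*t), t^2*exp(2*t)/2 + exp(2*t), -t^2*exp(2*t)/2]
  [-t*exp(2*t), t^2*exp(2*t)/2, -t^2*exp(2*t)/2 + exp(2*t)]

Strategy: write M = P · J · P⁻¹ where J is a Jordan canonical form, so e^{tM} = P · e^{tJ} · P⁻¹, and e^{tJ} can be computed block-by-block.

M has Jordan form
J =
  [2, 1, 0]
  [0, 2, 1]
  [0, 0, 2]
(up to reordering of blocks).

Per-block formulas:
  For a 3×3 Jordan block J_3(2): exp(t · J_3(2)) = e^(2t)·(I + t·N + (t^2/2)·N^2), where N is the 3×3 nilpotent shift.

After assembling e^{tJ} and conjugating by P, we get:

e^{tM} =
  [exp(2*t), -t*exp(2*t), t*exp(2*t)]
  [-t*exp(2*t), t^2*exp(2*t)/2 + exp(2*t), -t^2*exp(2*t)/2]
  [-t*exp(2*t), t^2*exp(2*t)/2, -t^2*exp(2*t)/2 + exp(2*t)]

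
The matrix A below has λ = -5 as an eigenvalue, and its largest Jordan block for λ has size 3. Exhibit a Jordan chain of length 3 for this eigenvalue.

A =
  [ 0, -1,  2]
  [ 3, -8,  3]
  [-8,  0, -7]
A Jordan chain for λ = -5 of length 3:
v_1 = (6, -18, -24)ᵀ
v_2 = (5, 3, -8)ᵀ
v_3 = (1, 0, 0)ᵀ

Let N = A − (-5)·I. We want v_3 with N^3 v_3 = 0 but N^2 v_3 ≠ 0; then v_{j-1} := N · v_j for j = 3, …, 2.

Pick v_3 = (1, 0, 0)ᵀ.
Then v_2 = N · v_3 = (5, 3, -8)ᵀ.
Then v_1 = N · v_2 = (6, -18, -24)ᵀ.

Sanity check: (A − (-5)·I) v_1 = (0, 0, 0)ᵀ = 0. ✓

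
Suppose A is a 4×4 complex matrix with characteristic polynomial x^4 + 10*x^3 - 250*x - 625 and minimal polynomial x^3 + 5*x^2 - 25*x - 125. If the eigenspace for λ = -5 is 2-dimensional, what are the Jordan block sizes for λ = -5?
Block sizes for λ = -5: [2, 1]

Step 1 — from the characteristic polynomial, algebraic multiplicity of λ = -5 is 3. From dim ker(A − (-5)·I) = 2, there are exactly 2 Jordan blocks for λ = -5.
Step 2 — from the minimal polynomial, the factor (x + 5)^2 tells us the largest block for λ = -5 has size 2.
Step 3 — with total size 3, 2 blocks, and largest block 2, the block sizes (in nonincreasing order) are [2, 1].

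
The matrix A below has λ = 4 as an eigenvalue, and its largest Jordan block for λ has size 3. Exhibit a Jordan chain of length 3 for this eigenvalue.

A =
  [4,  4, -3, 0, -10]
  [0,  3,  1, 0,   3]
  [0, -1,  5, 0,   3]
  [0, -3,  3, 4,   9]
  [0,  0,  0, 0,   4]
A Jordan chain for λ = 4 of length 3:
v_1 = (-1, 0, 0, 0, 0)ᵀ
v_2 = (4, -1, -1, -3, 0)ᵀ
v_3 = (0, 1, 0, 0, 0)ᵀ

Let N = A − (4)·I. We want v_3 with N^3 v_3 = 0 but N^2 v_3 ≠ 0; then v_{j-1} := N · v_j for j = 3, …, 2.

Pick v_3 = (0, 1, 0, 0, 0)ᵀ.
Then v_2 = N · v_3 = (4, -1, -1, -3, 0)ᵀ.
Then v_1 = N · v_2 = (-1, 0, 0, 0, 0)ᵀ.

Sanity check: (A − (4)·I) v_1 = (0, 0, 0, 0, 0)ᵀ = 0. ✓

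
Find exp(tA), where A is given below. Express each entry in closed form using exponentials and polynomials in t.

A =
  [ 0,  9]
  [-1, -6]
e^{tA} =
  [3*t*exp(-3*t) + exp(-3*t), 9*t*exp(-3*t)]
  [-t*exp(-3*t), -3*t*exp(-3*t) + exp(-3*t)]

Strategy: write A = P · J · P⁻¹ where J is a Jordan canonical form, so e^{tA} = P · e^{tJ} · P⁻¹, and e^{tJ} can be computed block-by-block.

A has Jordan form
J =
  [-3,  1]
  [ 0, -3]
(up to reordering of blocks).

Per-block formulas:
  For a 2×2 Jordan block J_2(-3): exp(t · J_2(-3)) = e^(-3t)·(I + t·N), where N is the 2×2 nilpotent shift.

After assembling e^{tJ} and conjugating by P, we get:

e^{tA} =
  [3*t*exp(-3*t) + exp(-3*t), 9*t*exp(-3*t)]
  [-t*exp(-3*t), -3*t*exp(-3*t) + exp(-3*t)]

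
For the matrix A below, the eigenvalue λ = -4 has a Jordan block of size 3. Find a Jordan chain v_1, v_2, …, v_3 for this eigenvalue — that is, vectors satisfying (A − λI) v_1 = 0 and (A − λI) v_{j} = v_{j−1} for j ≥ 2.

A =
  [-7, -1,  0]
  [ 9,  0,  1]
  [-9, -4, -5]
A Jordan chain for λ = -4 of length 3:
v_1 = (-1, 3, -3)ᵀ
v_2 = (-1, 4, -4)ᵀ
v_3 = (0, 1, 0)ᵀ

Let N = A − (-4)·I. We want v_3 with N^3 v_3 = 0 but N^2 v_3 ≠ 0; then v_{j-1} := N · v_j for j = 3, …, 2.

Pick v_3 = (0, 1, 0)ᵀ.
Then v_2 = N · v_3 = (-1, 4, -4)ᵀ.
Then v_1 = N · v_2 = (-1, 3, -3)ᵀ.

Sanity check: (A − (-4)·I) v_1 = (0, 0, 0)ᵀ = 0. ✓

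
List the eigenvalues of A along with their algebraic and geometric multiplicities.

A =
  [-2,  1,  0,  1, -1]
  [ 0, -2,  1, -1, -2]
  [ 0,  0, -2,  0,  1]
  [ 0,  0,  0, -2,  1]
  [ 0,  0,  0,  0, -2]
λ = -2: alg = 5, geom = 2

Step 1 — factor the characteristic polynomial to read off the algebraic multiplicities:
  χ_A(x) = (x + 2)^5

Step 2 — compute geometric multiplicities via the rank-nullity identity g(λ) = n − rank(A − λI):
  rank(A − (-2)·I) = 3, so dim ker(A − (-2)·I) = n − 3 = 2

Summary:
  λ = -2: algebraic multiplicity = 5, geometric multiplicity = 2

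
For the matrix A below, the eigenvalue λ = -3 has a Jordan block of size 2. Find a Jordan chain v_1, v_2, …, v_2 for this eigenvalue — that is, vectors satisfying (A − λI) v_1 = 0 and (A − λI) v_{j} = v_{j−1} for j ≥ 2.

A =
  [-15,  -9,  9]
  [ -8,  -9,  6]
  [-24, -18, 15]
A Jordan chain for λ = -3 of length 2:
v_1 = (-12, -8, -24)ᵀ
v_2 = (1, 0, 0)ᵀ

Let N = A − (-3)·I. We want v_2 with N^2 v_2 = 0 but N^1 v_2 ≠ 0; then v_{j-1} := N · v_j for j = 2, …, 2.

Pick v_2 = (1, 0, 0)ᵀ.
Then v_1 = N · v_2 = (-12, -8, -24)ᵀ.

Sanity check: (A − (-3)·I) v_1 = (0, 0, 0)ᵀ = 0. ✓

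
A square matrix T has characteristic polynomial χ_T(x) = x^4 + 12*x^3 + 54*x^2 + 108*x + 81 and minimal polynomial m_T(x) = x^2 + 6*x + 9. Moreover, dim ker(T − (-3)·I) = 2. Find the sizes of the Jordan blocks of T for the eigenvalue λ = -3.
Block sizes for λ = -3: [2, 2]

Step 1 — from the characteristic polynomial, algebraic multiplicity of λ = -3 is 4. From dim ker(T − (-3)·I) = 2, there are exactly 2 Jordan blocks for λ = -3.
Step 2 — from the minimal polynomial, the factor (x + 3)^2 tells us the largest block for λ = -3 has size 2.
Step 3 — with total size 4, 2 blocks, and largest block 2, the block sizes (in nonincreasing order) are [2, 2].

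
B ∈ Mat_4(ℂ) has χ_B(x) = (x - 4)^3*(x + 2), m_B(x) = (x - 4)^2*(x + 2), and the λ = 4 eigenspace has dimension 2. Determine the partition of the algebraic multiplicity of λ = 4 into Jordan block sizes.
Block sizes for λ = 4: [2, 1]

Step 1 — from the characteristic polynomial, algebraic multiplicity of λ = 4 is 3. From dim ker(B − (4)·I) = 2, there are exactly 2 Jordan blocks for λ = 4.
Step 2 — from the minimal polynomial, the factor (x − 4)^2 tells us the largest block for λ = 4 has size 2.
Step 3 — with total size 3, 2 blocks, and largest block 2, the block sizes (in nonincreasing order) are [2, 1].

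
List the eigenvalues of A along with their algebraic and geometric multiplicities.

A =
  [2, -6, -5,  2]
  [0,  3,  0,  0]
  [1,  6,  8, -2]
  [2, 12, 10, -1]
λ = 3: alg = 4, geom = 3

Step 1 — factor the characteristic polynomial to read off the algebraic multiplicities:
  χ_A(x) = (x - 3)^4

Step 2 — compute geometric multiplicities via the rank-nullity identity g(λ) = n − rank(A − λI):
  rank(A − (3)·I) = 1, so dim ker(A − (3)·I) = n − 1 = 3

Summary:
  λ = 3: algebraic multiplicity = 4, geometric multiplicity = 3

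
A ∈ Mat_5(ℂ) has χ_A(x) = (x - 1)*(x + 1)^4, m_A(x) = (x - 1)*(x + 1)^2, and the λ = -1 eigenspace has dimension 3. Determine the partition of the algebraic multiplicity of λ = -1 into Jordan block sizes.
Block sizes for λ = -1: [2, 1, 1]

Step 1 — from the characteristic polynomial, algebraic multiplicity of λ = -1 is 4. From dim ker(A − (-1)·I) = 3, there are exactly 3 Jordan blocks for λ = -1.
Step 2 — from the minimal polynomial, the factor (x + 1)^2 tells us the largest block for λ = -1 has size 2.
Step 3 — with total size 4, 3 blocks, and largest block 2, the block sizes (in nonincreasing order) are [2, 1, 1].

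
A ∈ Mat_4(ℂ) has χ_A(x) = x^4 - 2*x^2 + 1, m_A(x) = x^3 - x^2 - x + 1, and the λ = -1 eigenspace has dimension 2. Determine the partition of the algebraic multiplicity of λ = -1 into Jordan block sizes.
Block sizes for λ = -1: [1, 1]

Step 1 — from the characteristic polynomial, algebraic multiplicity of λ = -1 is 2. From dim ker(A − (-1)·I) = 2, there are exactly 2 Jordan blocks for λ = -1.
Step 2 — from the minimal polynomial, the factor (x + 1) tells us the largest block for λ = -1 has size 1.
Step 3 — with total size 2, 2 blocks, and largest block 1, the block sizes (in nonincreasing order) are [1, 1].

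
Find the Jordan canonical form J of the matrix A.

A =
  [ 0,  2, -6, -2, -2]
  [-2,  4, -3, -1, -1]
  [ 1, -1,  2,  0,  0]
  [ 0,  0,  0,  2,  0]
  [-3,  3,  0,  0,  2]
J_3(2) ⊕ J_1(2) ⊕ J_1(2)

The characteristic polynomial is
  det(x·I − A) = x^5 - 10*x^4 + 40*x^3 - 80*x^2 + 80*x - 32 = (x - 2)^5

Eigenvalues and multiplicities (the geometric multiplicity of λ is n − rank(A − λI), which equals the number of Jordan blocks for λ):
  λ = 2: algebraic multiplicity = 5, geometric multiplicity = 3

Determining the block sizes for each eigenvalue:
  λ = 2: with am = 5 and gm = 3, the partition is not yet determined (e.g. several partitions of 5 into 3 parts exist). Let N = A − (2)·I. Computing rank(N^1) = 2, rank(N^2) = 1, rank(N^3) = 0; the number of blocks of size ≥ j is rank(N^{j−1}) − rank(N^j), giving [3, 1, 1]. So we have 1 block(s) of size 3, 2 block(s) of size 1 → block sizes [3, 1, 1]

Assembling the blocks gives a Jordan form
J =
  [2, 1, 0, 0, 0]
  [0, 2, 1, 0, 0]
  [0, 0, 2, 0, 0]
  [0, 0, 0, 2, 0]
  [0, 0, 0, 0, 2]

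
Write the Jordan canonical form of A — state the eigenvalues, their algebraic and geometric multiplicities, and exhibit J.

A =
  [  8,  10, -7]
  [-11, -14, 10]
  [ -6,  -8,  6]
J_3(0)

The characteristic polynomial is
  det(x·I − A) = x^3

Eigenvalues and multiplicities (the geometric multiplicity of λ is n − rank(A − λI), which equals the number of Jordan blocks for λ):
  λ = 0: algebraic multiplicity = 3, geometric multiplicity = 1

Determining the block sizes for each eigenvalue:
  λ = 0: one block (gm = 1), so the single block has size am = 3 → block sizes [3]

Assembling the blocks gives a Jordan form
J =
  [0, 1, 0]
  [0, 0, 1]
  [0, 0, 0]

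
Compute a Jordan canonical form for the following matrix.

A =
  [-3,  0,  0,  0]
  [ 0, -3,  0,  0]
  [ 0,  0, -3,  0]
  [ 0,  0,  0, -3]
J_1(-3) ⊕ J_1(-3) ⊕ J_1(-3) ⊕ J_1(-3)

The characteristic polynomial is
  det(x·I − A) = x^4 + 12*x^3 + 54*x^2 + 108*x + 81 = (x + 3)^4

Eigenvalues and multiplicities (the geometric multiplicity of λ is n − rank(A − λI), which equals the number of Jordan blocks for λ):
  λ = -3: algebraic multiplicity = 4, geometric multiplicity = 4

Determining the block sizes for each eigenvalue:
  λ = -3: gm = am = 4, so every block has size 1 → block sizes [1, 1, 1, 1]

Assembling the blocks gives a Jordan form
J =
  [-3,  0,  0,  0]
  [ 0, -3,  0,  0]
  [ 0,  0, -3,  0]
  [ 0,  0,  0, -3]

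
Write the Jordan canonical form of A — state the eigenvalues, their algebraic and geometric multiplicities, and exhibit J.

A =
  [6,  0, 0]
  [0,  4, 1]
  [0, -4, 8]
J_2(6) ⊕ J_1(6)

The characteristic polynomial is
  det(x·I − A) = x^3 - 18*x^2 + 108*x - 216 = (x - 6)^3

Eigenvalues and multiplicities (the geometric multiplicity of λ is n − rank(A − λI), which equals the number of Jordan blocks for λ):
  λ = 6: algebraic multiplicity = 3, geometric multiplicity = 2

Determining the block sizes for each eigenvalue:
  λ = 6: 2 blocks summing to 3 forces exactly one block of size 2 and the rest size 1 → block sizes [2, 1]

Assembling the blocks gives a Jordan form
J =
  [6, 1, 0]
  [0, 6, 0]
  [0, 0, 6]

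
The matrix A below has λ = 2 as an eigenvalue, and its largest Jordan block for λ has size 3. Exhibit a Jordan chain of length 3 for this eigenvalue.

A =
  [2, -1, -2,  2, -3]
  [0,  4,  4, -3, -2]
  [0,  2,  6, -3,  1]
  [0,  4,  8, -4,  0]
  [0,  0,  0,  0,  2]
A Jordan chain for λ = 2 of length 3:
v_1 = (2, 0, 0, 0, 0)ᵀ
v_2 = (-1, 2, 2, 4, 0)ᵀ
v_3 = (0, 1, 0, 0, 0)ᵀ

Let N = A − (2)·I. We want v_3 with N^3 v_3 = 0 but N^2 v_3 ≠ 0; then v_{j-1} := N · v_j for j = 3, …, 2.

Pick v_3 = (0, 1, 0, 0, 0)ᵀ.
Then v_2 = N · v_3 = (-1, 2, 2, 4, 0)ᵀ.
Then v_1 = N · v_2 = (2, 0, 0, 0, 0)ᵀ.

Sanity check: (A − (2)·I) v_1 = (0, 0, 0, 0, 0)ᵀ = 0. ✓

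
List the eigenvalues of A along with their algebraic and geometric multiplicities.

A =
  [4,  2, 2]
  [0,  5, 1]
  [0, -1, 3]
λ = 4: alg = 3, geom = 2

Step 1 — factor the characteristic polynomial to read off the algebraic multiplicities:
  χ_A(x) = (x - 4)^3

Step 2 — compute geometric multiplicities via the rank-nullity identity g(λ) = n − rank(A − λI):
  rank(A − (4)·I) = 1, so dim ker(A − (4)·I) = n − 1 = 2

Summary:
  λ = 4: algebraic multiplicity = 3, geometric multiplicity = 2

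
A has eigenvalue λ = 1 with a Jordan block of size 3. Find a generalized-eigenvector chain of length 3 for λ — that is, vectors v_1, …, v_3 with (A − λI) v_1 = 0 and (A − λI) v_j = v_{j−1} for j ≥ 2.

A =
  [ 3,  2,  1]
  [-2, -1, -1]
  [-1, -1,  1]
A Jordan chain for λ = 1 of length 3:
v_1 = (-1, 1, 0)ᵀ
v_2 = (2, -2, -1)ᵀ
v_3 = (1, 0, 0)ᵀ

Let N = A − (1)·I. We want v_3 with N^3 v_3 = 0 but N^2 v_3 ≠ 0; then v_{j-1} := N · v_j for j = 3, …, 2.

Pick v_3 = (1, 0, 0)ᵀ.
Then v_2 = N · v_3 = (2, -2, -1)ᵀ.
Then v_1 = N · v_2 = (-1, 1, 0)ᵀ.

Sanity check: (A − (1)·I) v_1 = (0, 0, 0)ᵀ = 0. ✓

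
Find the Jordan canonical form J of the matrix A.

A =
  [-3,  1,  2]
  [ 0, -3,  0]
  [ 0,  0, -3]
J_2(-3) ⊕ J_1(-3)

The characteristic polynomial is
  det(x·I − A) = x^3 + 9*x^2 + 27*x + 27 = (x + 3)^3

Eigenvalues and multiplicities (the geometric multiplicity of λ is n − rank(A − λI), which equals the number of Jordan blocks for λ):
  λ = -3: algebraic multiplicity = 3, geometric multiplicity = 2

Determining the block sizes for each eigenvalue:
  λ = -3: 2 blocks summing to 3 forces exactly one block of size 2 and the rest size 1 → block sizes [2, 1]

Assembling the blocks gives a Jordan form
J =
  [-3,  1,  0]
  [ 0, -3,  0]
  [ 0,  0, -3]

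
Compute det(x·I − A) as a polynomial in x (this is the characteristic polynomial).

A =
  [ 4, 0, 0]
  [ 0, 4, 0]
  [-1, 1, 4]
x^3 - 12*x^2 + 48*x - 64

Expanding det(x·I − A) (e.g. by cofactor expansion or by noting that A is similar to its Jordan form J, which has the same characteristic polynomial as A) gives
  χ_A(x) = x^3 - 12*x^2 + 48*x - 64
which factors as (x - 4)^3. The eigenvalues (with algebraic multiplicities) are λ = 4 with multiplicity 3.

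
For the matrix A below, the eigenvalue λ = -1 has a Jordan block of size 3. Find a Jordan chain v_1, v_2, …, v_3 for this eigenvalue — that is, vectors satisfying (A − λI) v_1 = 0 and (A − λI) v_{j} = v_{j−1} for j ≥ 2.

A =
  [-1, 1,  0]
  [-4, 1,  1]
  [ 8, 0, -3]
A Jordan chain for λ = -1 of length 3:
v_1 = (-4, 0, -16)ᵀ
v_2 = (0, -4, 8)ᵀ
v_3 = (1, 0, 0)ᵀ

Let N = A − (-1)·I. We want v_3 with N^3 v_3 = 0 but N^2 v_3 ≠ 0; then v_{j-1} := N · v_j for j = 3, …, 2.

Pick v_3 = (1, 0, 0)ᵀ.
Then v_2 = N · v_3 = (0, -4, 8)ᵀ.
Then v_1 = N · v_2 = (-4, 0, -16)ᵀ.

Sanity check: (A − (-1)·I) v_1 = (0, 0, 0)ᵀ = 0. ✓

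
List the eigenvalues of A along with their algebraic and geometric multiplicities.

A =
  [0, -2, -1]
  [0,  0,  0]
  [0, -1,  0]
λ = 0: alg = 3, geom = 1

Step 1 — factor the characteristic polynomial to read off the algebraic multiplicities:
  χ_A(x) = x^3

Step 2 — compute geometric multiplicities via the rank-nullity identity g(λ) = n − rank(A − λI):
  rank(A − (0)·I) = 2, so dim ker(A − (0)·I) = n − 2 = 1

Summary:
  λ = 0: algebraic multiplicity = 3, geometric multiplicity = 1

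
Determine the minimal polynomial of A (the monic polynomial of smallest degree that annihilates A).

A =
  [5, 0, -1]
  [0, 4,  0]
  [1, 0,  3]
x^2 - 8*x + 16

The characteristic polynomial is χ_A(x) = (x - 4)^3, so the eigenvalues are known. The minimal polynomial is
  m_A(x) = Π_λ (x − λ)^{k_λ}
where k_λ is the size of the *largest* Jordan block for λ (equivalently, the smallest k with (A − λI)^k v = 0 for every generalised eigenvector v of λ).

  λ = 4: largest Jordan block has size 2, contributing (x − 4)^2

So m_A(x) = (x - 4)^2 = x^2 - 8*x + 16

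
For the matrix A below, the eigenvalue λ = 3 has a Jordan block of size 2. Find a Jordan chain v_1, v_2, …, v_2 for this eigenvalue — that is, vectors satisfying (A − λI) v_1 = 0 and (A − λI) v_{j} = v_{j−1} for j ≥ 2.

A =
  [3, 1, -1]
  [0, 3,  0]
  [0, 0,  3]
A Jordan chain for λ = 3 of length 2:
v_1 = (1, 0, 0)ᵀ
v_2 = (0, 1, 0)ᵀ

Let N = A − (3)·I. We want v_2 with N^2 v_2 = 0 but N^1 v_2 ≠ 0; then v_{j-1} := N · v_j for j = 2, …, 2.

Pick v_2 = (0, 1, 0)ᵀ.
Then v_1 = N · v_2 = (1, 0, 0)ᵀ.

Sanity check: (A − (3)·I) v_1 = (0, 0, 0)ᵀ = 0. ✓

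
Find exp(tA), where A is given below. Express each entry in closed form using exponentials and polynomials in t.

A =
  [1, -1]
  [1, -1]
e^{tA} =
  [t + 1, -t]
  [t, 1 - t]

Strategy: write A = P · J · P⁻¹ where J is a Jordan canonical form, so e^{tA} = P · e^{tJ} · P⁻¹, and e^{tJ} can be computed block-by-block.

A has Jordan form
J =
  [0, 1]
  [0, 0]
(up to reordering of blocks).

Per-block formulas:
  For a 2×2 Jordan block J_2(0): exp(t · J_2(0)) = e^(0t)·(I + t·N), where N is the 2×2 nilpotent shift.

After assembling e^{tJ} and conjugating by P, we get:

e^{tA} =
  [t + 1, -t]
  [t, 1 - t]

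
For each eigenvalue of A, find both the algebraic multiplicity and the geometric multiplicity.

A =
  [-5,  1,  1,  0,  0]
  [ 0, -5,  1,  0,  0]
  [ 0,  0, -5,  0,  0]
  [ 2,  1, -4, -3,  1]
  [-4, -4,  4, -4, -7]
λ = -5: alg = 5, geom = 2

Step 1 — factor the characteristic polynomial to read off the algebraic multiplicities:
  χ_A(x) = (x + 5)^5

Step 2 — compute geometric multiplicities via the rank-nullity identity g(λ) = n − rank(A − λI):
  rank(A − (-5)·I) = 3, so dim ker(A − (-5)·I) = n − 3 = 2

Summary:
  λ = -5: algebraic multiplicity = 5, geometric multiplicity = 2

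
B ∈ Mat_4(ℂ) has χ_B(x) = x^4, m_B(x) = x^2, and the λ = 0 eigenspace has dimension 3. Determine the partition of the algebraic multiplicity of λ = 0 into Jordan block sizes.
Block sizes for λ = 0: [2, 1, 1]

Step 1 — from the characteristic polynomial, algebraic multiplicity of λ = 0 is 4. From dim ker(B − (0)·I) = 3, there are exactly 3 Jordan blocks for λ = 0.
Step 2 — from the minimal polynomial, the factor (x − 0)^2 tells us the largest block for λ = 0 has size 2.
Step 3 — with total size 4, 3 blocks, and largest block 2, the block sizes (in nonincreasing order) are [2, 1, 1].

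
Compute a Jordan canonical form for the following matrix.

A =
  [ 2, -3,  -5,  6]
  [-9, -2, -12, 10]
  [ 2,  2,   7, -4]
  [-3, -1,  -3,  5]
J_3(3) ⊕ J_1(3)

The characteristic polynomial is
  det(x·I − A) = x^4 - 12*x^3 + 54*x^2 - 108*x + 81 = (x - 3)^4

Eigenvalues and multiplicities (the geometric multiplicity of λ is n − rank(A − λI), which equals the number of Jordan blocks for λ):
  λ = 3: algebraic multiplicity = 4, geometric multiplicity = 2

Determining the block sizes for each eigenvalue:
  λ = 3: with am = 4 and gm = 2, the partition is not yet determined (e.g. several partitions of 4 into 2 parts exist). Let N = A − (3)·I. Computing rank(N^1) = 2, rank(N^2) = 1, rank(N^3) = 0; the number of blocks of size ≥ j is rank(N^{j−1}) − rank(N^j), giving [2, 1, 1]. So we have 1 block(s) of size 3, 1 block(s) of size 1 → block sizes [3, 1]

Assembling the blocks gives a Jordan form
J =
  [3, 1, 0, 0]
  [0, 3, 1, 0]
  [0, 0, 3, 0]
  [0, 0, 0, 3]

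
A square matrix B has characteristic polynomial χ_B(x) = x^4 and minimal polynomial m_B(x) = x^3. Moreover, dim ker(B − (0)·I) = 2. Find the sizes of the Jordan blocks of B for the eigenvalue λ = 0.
Block sizes for λ = 0: [3, 1]

Step 1 — from the characteristic polynomial, algebraic multiplicity of λ = 0 is 4. From dim ker(B − (0)·I) = 2, there are exactly 2 Jordan blocks for λ = 0.
Step 2 — from the minimal polynomial, the factor (x − 0)^3 tells us the largest block for λ = 0 has size 3.
Step 3 — with total size 4, 2 blocks, and largest block 3, the block sizes (in nonincreasing order) are [3, 1].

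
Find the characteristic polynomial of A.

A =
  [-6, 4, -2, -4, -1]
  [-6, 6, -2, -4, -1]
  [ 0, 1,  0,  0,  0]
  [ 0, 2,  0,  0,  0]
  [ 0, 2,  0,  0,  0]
x^5

Expanding det(x·I − A) (e.g. by cofactor expansion or by noting that A is similar to its Jordan form J, which has the same characteristic polynomial as A) gives
  χ_A(x) = x^5
which factors as x^5. The eigenvalues (with algebraic multiplicities) are λ = 0 with multiplicity 5.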